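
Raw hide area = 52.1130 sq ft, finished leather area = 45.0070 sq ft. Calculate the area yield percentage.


Formula: Yield = finished / raw * 100
Substituting: Yield = 45.0070 / 52.1130 * 100
Result: 86.3642 %


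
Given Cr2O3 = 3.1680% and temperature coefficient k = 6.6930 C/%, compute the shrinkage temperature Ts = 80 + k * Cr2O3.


Formula: Ts = 80 + k * Cr2O3
Substituting: Ts = 80 + 6.6930 * 3.1680
Result: 101.2034 C


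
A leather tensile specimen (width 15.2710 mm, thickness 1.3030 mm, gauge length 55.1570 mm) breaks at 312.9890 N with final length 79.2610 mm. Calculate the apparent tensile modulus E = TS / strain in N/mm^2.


TS = F / (w * t) = 312.9890 / (15.2710 * 1.3030) = 15.7296 N/mm^2
strain = (Lf - L0) / L0 = (79.2610 - 55.1570) / 55.1570 = 0.4370
E = TS / strain = 15.7296 / 0.4370 = 35.9939 N/mm^2


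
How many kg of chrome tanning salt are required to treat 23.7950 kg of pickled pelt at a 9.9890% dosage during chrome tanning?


Formula: Chrome = substrate * pct / 100
Substituting: Chrome = 23.7950 * 9.9890 / 100
Result: 2.3769 kg


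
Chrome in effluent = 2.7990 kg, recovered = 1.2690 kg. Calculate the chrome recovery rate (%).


Formula: Recovery = recovered / input * 100
Substituting: Recovery = 1.2690 / 2.7990 * 100
Result: 45.3376 %


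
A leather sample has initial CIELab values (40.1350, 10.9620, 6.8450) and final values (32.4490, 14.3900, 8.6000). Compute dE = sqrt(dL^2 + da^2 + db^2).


dL = -7.6860, da = 3.4280, db = 1.7550
dE = sqrt((-7.6860)^2 + 3.4280^2 + 1.7550^2) = 8.5968


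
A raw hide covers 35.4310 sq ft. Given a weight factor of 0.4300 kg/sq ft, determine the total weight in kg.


Formula: Weight = area * weight_per_sqft
Substituting: Weight = 35.4310 * 0.4300
Result: 15.2353 kg


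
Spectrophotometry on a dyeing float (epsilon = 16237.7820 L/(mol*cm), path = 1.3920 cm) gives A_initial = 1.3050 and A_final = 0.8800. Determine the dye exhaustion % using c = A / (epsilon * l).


c_initial = A_i / (epsilon * l) = 1.3050 / (16237.7820 * 1.3920) = 5.7736e-05 mol/L
c_final = A_f / (epsilon * l) = 0.8800 / (16237.7820 * 1.3920) = 3.8933e-05 mol/L
Exhaustion = (c_initial - c_final) / c_initial * 100 = (5.7736e-05 - 3.8933e-05) / 5.7736e-05 * 100 = 32.5670 %


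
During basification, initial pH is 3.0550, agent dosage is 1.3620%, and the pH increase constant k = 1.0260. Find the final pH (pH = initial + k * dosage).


Formula: pH_final = pH_initial + k * base_pct
Substituting: pH_final = 3.0550 + 1.0260 * 1.3620
Result: 4.4524


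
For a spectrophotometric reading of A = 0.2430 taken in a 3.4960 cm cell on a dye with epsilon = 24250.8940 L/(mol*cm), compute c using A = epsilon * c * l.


Formula: c = A / (epsilon * l)
Substituting: c = 0.2430 / (24250.8940 * 3.4960)
Result: 2.8662e-06 mol/L


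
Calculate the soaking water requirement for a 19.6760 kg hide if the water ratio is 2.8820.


Formula: Water = hide_weight * ratio
Substituting: Water = 19.6760 * 2.8820
Result: 56.7062 kg


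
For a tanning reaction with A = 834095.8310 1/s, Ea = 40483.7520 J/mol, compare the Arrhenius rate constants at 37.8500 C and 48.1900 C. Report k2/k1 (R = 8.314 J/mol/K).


T1 = 37.8500 + 273.15 = 311.0000 K; T2 = 48.1900 + 273.15 = 321.3400 K
k1 = A * exp(-Ea/(R*T1)) = 834095.8310 * exp(-40483.7520/(8.314*311.0000)) = 0.1323 1/s
k2 = A * exp(-Ea/(R*T2)) = 834095.8310 * exp(-40483.7520/(8.314*321.3400)) = 0.2189 1/s
k2/k1 = 0.2189 / 0.1323 = 1.6550


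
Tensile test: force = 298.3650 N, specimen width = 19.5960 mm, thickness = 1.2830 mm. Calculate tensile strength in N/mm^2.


Formula: TS = force / (width * thickness)
Substituting: TS = 298.3650 / (19.5960 * 1.2830)
Result: 11.8674 N/mm^2


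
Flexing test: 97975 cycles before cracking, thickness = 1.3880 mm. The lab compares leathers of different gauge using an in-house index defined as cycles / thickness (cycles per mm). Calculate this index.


Formula: Index = cycles / thickness
Substituting: Index = 97975 / 1.3880
Result: 70587.1758 cycles/mm


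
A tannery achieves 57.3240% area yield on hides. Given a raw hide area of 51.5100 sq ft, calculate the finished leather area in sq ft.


Formula: finished = raw * yield / 100
Substituting: finished = 51.5100 * 57.3240 / 100
Result: 29.5276 sq ft


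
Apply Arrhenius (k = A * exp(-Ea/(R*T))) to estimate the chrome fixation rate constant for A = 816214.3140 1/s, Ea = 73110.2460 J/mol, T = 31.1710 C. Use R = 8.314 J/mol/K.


T_K = T_C + 273.15 = 31.1710 + 273.15 = 304.3210 K
exponent = -Ea / (R * T_K) = -73110.2460 / (8.314 * 304.3210) = -28.8959
k = A * exp(exponent) = 816214.3140 * exp(-28.8959) = 2.3039e-07 1/s


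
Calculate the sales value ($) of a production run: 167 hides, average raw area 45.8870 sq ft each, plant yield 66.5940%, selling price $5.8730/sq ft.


Raw_total = N * avg_area = 167 * 45.8870 = 7663.1290 sq ft
Finished = Raw_total * yield / 100 = 7663.1290 * 66.5940 / 100 = 5103.1841 sq ft
Value = Finished * price = 5103.1841 * 5.8730 = 29971.0004 $


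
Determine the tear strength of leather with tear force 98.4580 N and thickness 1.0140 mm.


Formula: Tear strength = force / thickness
Substituting: Tear strength = 98.4580 / 1.0140
Result: 97.0986 N/mm


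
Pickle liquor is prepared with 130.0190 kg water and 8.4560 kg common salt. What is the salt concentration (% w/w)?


Formula: Conc = salt / (water + salt) * 100
Substituting: Conc = 8.4560 / (130.0190 + 8.4560) * 100
Result: 6.1065 %


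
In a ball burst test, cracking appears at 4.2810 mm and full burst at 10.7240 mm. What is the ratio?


Formula: Ratio = crack / burst
Substituting: Ratio = 4.2810 / 10.7240
Result: 0.3992


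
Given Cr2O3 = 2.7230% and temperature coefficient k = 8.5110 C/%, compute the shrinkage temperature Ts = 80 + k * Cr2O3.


Formula: Ts = 80 + k * Cr2O3
Substituting: Ts = 80 + 8.5110 * 2.7230
Result: 103.1755 C


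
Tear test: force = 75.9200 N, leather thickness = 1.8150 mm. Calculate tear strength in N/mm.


Formula: Tear strength = force / thickness
Substituting: Tear strength = 75.9200 / 1.8150
Result: 41.8292 N/mm


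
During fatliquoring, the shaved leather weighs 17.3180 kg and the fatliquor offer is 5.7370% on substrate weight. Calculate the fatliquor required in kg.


Formula: Fat = substrate * pct / 100
Substituting: Fat = 17.3180 * 5.7370 / 100
Result: 0.9935 kg


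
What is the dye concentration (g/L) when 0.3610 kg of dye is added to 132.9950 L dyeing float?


Formula: Conc = dye_mass(kg) / volume(L) * 1000
Substituting: Conc = 0.3610 / 132.9950 * 1000
Result: 2.7144 g/L


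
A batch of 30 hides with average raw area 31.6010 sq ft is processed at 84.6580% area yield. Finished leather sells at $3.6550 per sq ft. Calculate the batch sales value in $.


Raw_total = N * avg_area = 30 * 31.6010 = 948.0300 sq ft
Finished = Raw_total * yield / 100 = 948.0300 * 84.6580 / 100 = 802.5832 sq ft
Value = Finished * price = 802.5832 * 3.6550 = 2933.4417 $


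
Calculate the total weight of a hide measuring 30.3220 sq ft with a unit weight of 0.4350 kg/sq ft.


Formula: Weight = area * weight_per_sqft
Substituting: Weight = 30.3220 * 0.4350
Result: 13.1901 kg


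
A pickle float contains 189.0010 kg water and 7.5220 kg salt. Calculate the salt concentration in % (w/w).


Formula: Conc = salt / (water + salt) * 100
Substituting: Conc = 7.5220 / (189.0010 + 7.5220) * 100
Result: 3.8275 %


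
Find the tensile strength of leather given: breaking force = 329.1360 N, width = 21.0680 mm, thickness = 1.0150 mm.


Formula: TS = force / (width * thickness)
Substituting: TS = 329.1360 / (21.0680 * 1.0150)
Result: 15.3917 N/mm^2


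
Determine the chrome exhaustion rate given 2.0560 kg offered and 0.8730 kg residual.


Formula: Uptake = (offered - residual) / offered * 100
Substituting: Uptake = (2.0560 - 0.8730) / 2.0560 * 100
Result: 57.5389 %


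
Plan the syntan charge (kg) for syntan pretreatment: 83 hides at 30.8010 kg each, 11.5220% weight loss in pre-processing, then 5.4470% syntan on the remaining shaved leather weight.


Total_raw = N * avg_wt = 83 * 30.8010 = 2556.4830 kg
Substrate = Total_raw * (1 - loss/100) = 2556.4830 * (1 - 11.5220/100) = 2261.9250 kg
Syntan = Substrate * pct / 100 = 2261.9250 * 5.4470 / 100 = 123.2071 kg


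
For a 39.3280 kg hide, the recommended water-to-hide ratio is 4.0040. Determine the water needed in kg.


Formula: Water = hide_weight * ratio
Substituting: Water = 39.3280 * 4.0040
Result: 157.4693 kg


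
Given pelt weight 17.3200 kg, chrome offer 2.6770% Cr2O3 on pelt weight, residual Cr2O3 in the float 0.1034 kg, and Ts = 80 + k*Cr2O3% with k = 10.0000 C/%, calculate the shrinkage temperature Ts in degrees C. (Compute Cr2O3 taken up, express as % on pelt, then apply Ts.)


Offered = pelt * offer_pct / 100 = 17.3200 * 2.6770 / 100 = 0.4637 kg
Uptake = offered - residual = 0.4637 - 0.1034 = 0.3603 kg
Cr2O3% on pelt = uptake / pelt * 100 = 0.3603 / 17.3200 * 100 = 2.0800 %
Ts = 80 + k * Cr2O3% = 80 + 10.0000 * 2.0800 = 100.8000 C


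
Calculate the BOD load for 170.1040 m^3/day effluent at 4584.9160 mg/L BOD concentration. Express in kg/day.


Formula: BOD_load = volume * conc / 1000
Substituting: BOD_load = 170.1040 * 4584.9160 / 1000
Result: 779.9126 kg/day


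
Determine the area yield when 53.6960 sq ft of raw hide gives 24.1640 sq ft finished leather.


Formula: Yield = finished / raw * 100
Substituting: Yield = 24.1640 / 53.6960 * 100
Result: 45.0015 %


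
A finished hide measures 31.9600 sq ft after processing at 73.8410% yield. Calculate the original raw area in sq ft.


Formula: raw = finished * 100 / yield
Substituting: raw = 31.9600 * 100 / 73.8410
Result: 43.2822 sq ft


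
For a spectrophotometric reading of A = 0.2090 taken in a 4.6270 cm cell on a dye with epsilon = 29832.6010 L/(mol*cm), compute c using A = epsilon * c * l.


Formula: c = A / (epsilon * l)
Substituting: c = 0.2090 / (29832.6010 * 4.6270)
Result: 1.5141e-06 mol/L


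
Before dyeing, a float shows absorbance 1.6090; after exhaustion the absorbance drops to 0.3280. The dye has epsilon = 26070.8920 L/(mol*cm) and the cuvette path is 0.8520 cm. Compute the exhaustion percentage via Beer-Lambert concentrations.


c_initial = A_i / (epsilon * l) = 1.6090 / (26070.8920 * 0.8520) = 7.2437e-05 mol/L
c_final = A_f / (epsilon * l) = 0.3280 / (26070.8920 * 0.8520) = 1.4767e-05 mol/L
Exhaustion = (c_initial - c_final) / c_initial * 100 = (7.2437e-05 - 1.4767e-05) / 7.2437e-05 * 100 = 79.6147 %


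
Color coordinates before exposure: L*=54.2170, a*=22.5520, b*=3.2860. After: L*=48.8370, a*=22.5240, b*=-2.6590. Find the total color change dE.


dL = -5.3800, da = -0.028, db = -5.9450
dE = sqrt((-5.3800)^2 + (-0.028)^2 + (-5.9450)^2) = 8.0180


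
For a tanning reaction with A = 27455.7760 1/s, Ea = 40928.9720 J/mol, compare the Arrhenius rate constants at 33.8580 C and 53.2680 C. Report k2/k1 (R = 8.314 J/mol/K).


T1 = 33.8580 + 273.15 = 307.0080 K; T2 = 53.2680 + 273.15 = 326.4180 K
k1 = A * exp(-Ea/(R*T1)) = 27455.7760 * exp(-40928.9720/(8.314*307.0080)) = 0.00298323 1/s
k2 = A * exp(-Ea/(R*T2)) = 27455.7760 * exp(-40928.9720/(8.314*326.4180)) = 0.00774085 1/s
k2/k1 = 0.00774085 / 0.00298323 = 2.5948


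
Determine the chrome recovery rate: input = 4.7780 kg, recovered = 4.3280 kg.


Formula: Recovery = recovered / input * 100
Substituting: Recovery = 4.3280 / 4.7780 * 100
Result: 90.5818 %


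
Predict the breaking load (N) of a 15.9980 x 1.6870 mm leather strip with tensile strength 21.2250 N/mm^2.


Formula: F = TS * w * t
Substituting: F = 21.2250 * 15.9980 * 1.6870
Result: 572.8336 N


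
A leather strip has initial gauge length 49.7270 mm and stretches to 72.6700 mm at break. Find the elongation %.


Formula: Elongation = (Lf - L0) / L0 * 100
Substituting: Elongation = (72.6700 - 49.7270) / 49.7270 * 100
Result: 46.1379 %


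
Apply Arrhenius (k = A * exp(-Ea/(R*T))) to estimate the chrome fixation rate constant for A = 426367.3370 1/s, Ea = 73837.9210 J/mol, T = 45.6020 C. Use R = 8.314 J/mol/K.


T_K = T_C + 273.15 = 45.6020 + 273.15 = 318.7520 K
exponent = -Ea / (R * T_K) = -73837.9210 / (8.314 * 318.7520) = -27.8623
k = A * exp(exponent) = 426367.3370 * exp(-27.8623) = 3.3834e-07 1/s


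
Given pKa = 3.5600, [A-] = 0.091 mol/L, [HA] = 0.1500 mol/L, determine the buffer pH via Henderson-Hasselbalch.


ratio = [A-] / [HA] = 0.091 / 0.1500 = 0.6067
log10(ratio) = -0.2170
pH = pKa + log10(ratio) = 3.5600 - 0.2170 = 3.3430


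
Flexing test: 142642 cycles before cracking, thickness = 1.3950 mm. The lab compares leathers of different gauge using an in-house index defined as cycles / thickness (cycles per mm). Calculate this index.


Formula: Index = cycles / thickness
Substituting: Index = 142642 / 1.3950
Result: 102252.3297 cycles/mm


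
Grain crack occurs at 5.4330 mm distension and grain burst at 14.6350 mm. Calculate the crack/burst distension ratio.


Formula: Ratio = crack / burst
Substituting: Ratio = 5.4330 / 14.6350
Result: 0.3712


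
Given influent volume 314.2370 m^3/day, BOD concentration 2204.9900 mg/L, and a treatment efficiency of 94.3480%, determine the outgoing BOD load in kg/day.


Load_in = volume * conc / 1000 = 314.2370 * 2204.9900 / 1000 = 692.8894 kg/day
Removed = Load_in * eff / 100 = 692.8894 * 94.3480 / 100 = 653.7273 kg/day
Load_out = Load_in - Removed = 692.8894 - 653.7273 = 39.1621 kg/day


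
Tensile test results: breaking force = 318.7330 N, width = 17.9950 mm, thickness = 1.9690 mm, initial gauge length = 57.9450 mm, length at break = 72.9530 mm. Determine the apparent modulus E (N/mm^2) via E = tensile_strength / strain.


TS = F / (w * t) = 318.7330 / (17.9950 * 1.9690) = 8.9956 N/mm^2
strain = (Lf - L0) / L0 = (72.9530 - 57.9450) / 57.9450 = 0.2590
E = TS / strain = 8.9956 / 0.2590 = 34.7314 N/mm^2


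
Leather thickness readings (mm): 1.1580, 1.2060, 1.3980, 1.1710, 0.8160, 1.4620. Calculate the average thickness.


Formula: Average = sum / n
Substituting: Average = 7.2110 / 6
Result: 1.2018 mm


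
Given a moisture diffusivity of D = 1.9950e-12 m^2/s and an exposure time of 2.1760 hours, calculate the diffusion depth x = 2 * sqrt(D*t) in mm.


t = 2.1760 hr * 3600 = 7833.6000 s
D * t = 1.9950e-12 * 7833.6000 = 1.5628e-08
x = 2 * sqrt(D*t) = 2 * sqrt(1.5628e-08) = 2.5002e-04 m = 0.2500 mm


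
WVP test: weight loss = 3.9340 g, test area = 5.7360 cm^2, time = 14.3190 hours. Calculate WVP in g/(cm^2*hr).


Formula: WVP = loss / (area * time)
Substituting: WVP = 3.9340 / (5.7360 * 14.3190)
Result: 0.0478975 g/(cm^2*hr)


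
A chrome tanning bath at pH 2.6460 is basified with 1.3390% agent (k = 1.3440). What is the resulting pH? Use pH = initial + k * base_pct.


Formula: pH_final = pH_initial + k * base_pct
Substituting: pH_final = 2.6460 + 1.3440 * 1.3390
Result: 4.4456


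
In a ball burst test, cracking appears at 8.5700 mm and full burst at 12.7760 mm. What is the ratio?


Formula: Ratio = crack / burst
Substituting: Ratio = 8.5700 / 12.7760
Result: 0.6708


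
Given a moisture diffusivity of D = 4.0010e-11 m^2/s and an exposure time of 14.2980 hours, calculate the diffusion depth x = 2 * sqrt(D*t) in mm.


t = 14.2980 hr * 3600 = 51472.8000 s
D * t = 4.0010e-11 * 51472.8000 = 2.0594e-06
x = 2 * sqrt(D*t) = 2 * sqrt(2.0594e-06) = 0.00287014 m = 2.8701 mm


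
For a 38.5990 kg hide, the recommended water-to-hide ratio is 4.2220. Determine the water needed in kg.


Formula: Water = hide_weight * ratio
Substituting: Water = 38.5990 * 4.2220
Result: 162.9650 kg


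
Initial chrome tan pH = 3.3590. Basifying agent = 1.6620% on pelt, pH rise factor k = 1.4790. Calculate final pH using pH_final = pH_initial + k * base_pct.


Formula: pH_final = pH_initial + k * base_pct
Substituting: pH_final = 3.3590 + 1.4790 * 1.6620
Result: 5.8171


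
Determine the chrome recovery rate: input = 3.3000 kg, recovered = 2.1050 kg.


Formula: Recovery = recovered / input * 100
Substituting: Recovery = 2.1050 / 3.3000 * 100
Result: 63.7879 %


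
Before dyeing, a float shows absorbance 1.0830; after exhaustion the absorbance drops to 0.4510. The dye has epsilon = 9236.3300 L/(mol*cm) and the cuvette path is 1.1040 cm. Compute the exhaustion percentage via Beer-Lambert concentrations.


c_initial = A_i / (epsilon * l) = 1.0830 / (9236.3300 * 1.1040) = 1.0621e-04 mol/L
c_final = A_f / (epsilon * l) = 0.4510 / (9236.3300 * 1.1040) = 4.4229e-05 mol/L
Exhaustion = (c_initial - c_final) / c_initial * 100 = (1.0621e-04 - 4.4229e-05) / 1.0621e-04 * 100 = 58.3564 %


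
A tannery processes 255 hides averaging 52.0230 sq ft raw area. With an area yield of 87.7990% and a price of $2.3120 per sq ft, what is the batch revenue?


Raw_total = N * avg_area = 255 * 52.0230 = 13265.8650 sq ft
Finished = Raw_total * yield / 100 = 13265.8650 * 87.7990 / 100 = 11647.2968 sq ft
Value = Finished * price = 11647.2968 * 2.3120 = 26928.5502 $


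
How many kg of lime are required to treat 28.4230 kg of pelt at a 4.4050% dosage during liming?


Formula: Lime = substrate * pct / 100
Substituting: Lime = 28.4230 * 4.4050 / 100
Result: 1.2520 kg


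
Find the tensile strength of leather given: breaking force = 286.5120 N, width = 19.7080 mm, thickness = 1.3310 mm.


Formula: TS = force / (width * thickness)
Substituting: TS = 286.5120 / (19.7080 * 1.3310)
Result: 10.9225 N/mm^2


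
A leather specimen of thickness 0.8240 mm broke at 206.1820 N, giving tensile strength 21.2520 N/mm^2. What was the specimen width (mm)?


Formula: w = F / (TS * t)
Substituting: w = 206.1820 / (21.2520 * 0.8240)
Result: 11.7740 mm


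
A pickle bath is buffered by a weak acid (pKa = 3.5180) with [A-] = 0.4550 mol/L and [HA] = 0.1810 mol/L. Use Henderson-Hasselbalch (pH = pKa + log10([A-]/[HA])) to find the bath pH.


ratio = [A-] / [HA] = 0.4550 / 0.1810 = 2.5138
log10(ratio) = 0.4003
pH = pKa + log10(ratio) = 3.5180 + 0.4003 = 3.9183


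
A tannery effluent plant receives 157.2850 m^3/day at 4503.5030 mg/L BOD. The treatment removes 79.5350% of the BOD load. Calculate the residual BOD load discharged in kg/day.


Load_in = volume * conc / 1000 = 157.2850 * 4503.5030 / 1000 = 708.3335 kg/day
Removed = Load_in * eff / 100 = 708.3335 * 79.5350 / 100 = 563.3730 kg/day
Load_out = Load_in - Removed = 708.3335 - 563.3730 = 144.9604 kg/day


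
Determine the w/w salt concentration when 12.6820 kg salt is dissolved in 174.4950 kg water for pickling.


Formula: Conc = salt / (water + salt) * 100
Substituting: Conc = 12.6820 / (174.4950 + 12.6820) * 100
Result: 6.7754 %


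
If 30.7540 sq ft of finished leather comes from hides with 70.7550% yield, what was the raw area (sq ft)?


Formula: raw = finished * 100 / yield
Substituting: raw = 30.7540 * 100 / 70.7550
Result: 43.4655 sq ft


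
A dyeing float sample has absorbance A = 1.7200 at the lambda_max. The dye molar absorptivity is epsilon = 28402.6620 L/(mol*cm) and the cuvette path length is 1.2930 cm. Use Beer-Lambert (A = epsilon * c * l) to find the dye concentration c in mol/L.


Formula: c = A / (epsilon * l)
Substituting: c = 1.7200 / (28402.6620 * 1.2930)
Result: 4.6835e-05 mol/L


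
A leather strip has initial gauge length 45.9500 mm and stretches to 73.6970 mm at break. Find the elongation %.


Formula: Elongation = (Lf - L0) / L0 * 100
Substituting: Elongation = (73.6970 - 45.9500) / 45.9500 * 100
Result: 60.3852 %


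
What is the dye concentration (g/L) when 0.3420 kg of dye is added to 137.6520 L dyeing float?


Formula: Conc = dye_mass(kg) / volume(L) * 1000
Substituting: Conc = 0.3420 / 137.6520 * 1000
Result: 2.4845 g/L


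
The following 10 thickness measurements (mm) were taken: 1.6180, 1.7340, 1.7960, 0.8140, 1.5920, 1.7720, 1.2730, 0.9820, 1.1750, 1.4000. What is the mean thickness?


Formula: Average = sum / n
Substituting: Average = 14.1560 / 10
Result: 1.4156 mm


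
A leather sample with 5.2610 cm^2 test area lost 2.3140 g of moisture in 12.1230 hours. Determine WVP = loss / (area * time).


Formula: WVP = loss / (area * time)
Substituting: WVP = 2.3140 / (5.2610 * 12.1230)
Result: 0.0362815 g/(cm^2*hr)


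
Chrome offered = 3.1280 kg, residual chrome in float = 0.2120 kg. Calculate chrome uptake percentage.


Formula: Uptake = (offered - residual) / offered * 100
Substituting: Uptake = (3.1280 - 0.2120) / 3.1280 * 100
Result: 93.2225 %


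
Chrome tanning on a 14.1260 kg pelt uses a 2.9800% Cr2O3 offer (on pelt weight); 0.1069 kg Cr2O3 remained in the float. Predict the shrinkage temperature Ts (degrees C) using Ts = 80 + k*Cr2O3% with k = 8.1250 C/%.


Offered = pelt * offer_pct / 100 = 14.1260 * 2.9800 / 100 = 0.4210 kg
Uptake = offered - residual = 0.4210 - 0.1069 = 0.3141 kg
Cr2O3% on pelt = uptake / pelt * 100 = 0.3141 / 14.1260 * 100 = 2.2232 %
Ts = 80 + k * Cr2O3% = 80 + 8.1250 * 2.2232 = 98.0638 C


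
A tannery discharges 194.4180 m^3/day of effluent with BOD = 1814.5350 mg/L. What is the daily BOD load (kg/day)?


Formula: BOD_load = volume * conc / 1000
Substituting: BOD_load = 194.4180 * 1814.5350 / 1000
Result: 352.7783 kg/day


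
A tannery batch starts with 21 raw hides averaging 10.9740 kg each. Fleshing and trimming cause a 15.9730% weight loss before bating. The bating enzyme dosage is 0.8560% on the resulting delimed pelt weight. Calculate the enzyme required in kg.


Total_raw = N * avg_wt = 21 * 10.9740 = 230.4540 kg
Substrate = Total_raw * (1 - loss/100) = 230.4540 * (1 - 15.9730/100) = 193.6436 kg
Enzyme = Substrate * pct / 100 = 193.6436 * 0.8560 / 100 = 1.6576 kg


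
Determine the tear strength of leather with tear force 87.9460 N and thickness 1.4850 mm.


Formula: Tear strength = force / thickness
Substituting: Tear strength = 87.9460 / 1.4850
Result: 59.2229 N/mm


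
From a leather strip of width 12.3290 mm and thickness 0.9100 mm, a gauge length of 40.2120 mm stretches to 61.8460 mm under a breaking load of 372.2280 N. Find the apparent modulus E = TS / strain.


TS = F / (w * t) = 372.2280 / (12.3290 * 0.9100) = 33.1772 N/mm^2
strain = (Lf - L0) / L0 = (61.8460 - 40.2120) / 40.2120 = 0.5380
E = TS / strain = 33.1772 / 0.5380 = 61.6678 N/mm^2


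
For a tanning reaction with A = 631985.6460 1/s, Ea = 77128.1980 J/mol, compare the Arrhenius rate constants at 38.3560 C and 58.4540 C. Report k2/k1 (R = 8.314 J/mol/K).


T1 = 38.3560 + 273.15 = 311.5060 K; T2 = 58.4540 + 273.15 = 331.6040 K
k1 = A * exp(-Ea/(R*T1)) = 631985.6460 * exp(-77128.1980/(8.314*311.5060)) = 7.3631e-08 1/s
k2 = A * exp(-Ea/(R*T2)) = 631985.6460 * exp(-77128.1980/(8.314*331.6040)) = 4.4766e-07 1/s
k2/k1 = 4.4766e-07 / 7.3631e-08 = 6.0798


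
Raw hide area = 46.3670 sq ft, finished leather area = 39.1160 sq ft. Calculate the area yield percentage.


Formula: Yield = finished / raw * 100
Substituting: Yield = 39.1160 / 46.3670 * 100
Result: 84.3617 %


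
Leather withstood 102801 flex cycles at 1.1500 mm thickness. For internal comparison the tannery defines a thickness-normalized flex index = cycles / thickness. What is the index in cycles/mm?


Formula: Index = cycles / thickness
Substituting: Index = 102801 / 1.1500
Result: 89392.1739 cycles/mm


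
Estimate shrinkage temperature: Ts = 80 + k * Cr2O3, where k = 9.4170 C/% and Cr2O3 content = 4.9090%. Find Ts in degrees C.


Formula: Ts = 80 + k * Cr2O3
Substituting: Ts = 80 + 9.4170 * 4.9090
Result: 126.2281 C


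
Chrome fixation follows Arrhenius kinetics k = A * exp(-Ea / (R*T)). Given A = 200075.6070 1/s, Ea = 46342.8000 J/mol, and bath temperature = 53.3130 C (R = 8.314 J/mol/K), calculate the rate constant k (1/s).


T_K = T_C + 273.15 = 53.3130 + 273.15 = 326.4630 K
exponent = -Ea / (R * T_K) = -46342.8000 / (8.314 * 326.4630) = -17.0741
k = A * exp(exponent) = 200075.6070 * exp(-17.0741) = 0.00769128 1/s


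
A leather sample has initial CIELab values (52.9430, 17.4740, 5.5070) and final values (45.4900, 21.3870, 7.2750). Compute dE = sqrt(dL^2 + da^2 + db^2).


dL = -7.4530, da = 3.9130, db = 1.7680
dE = sqrt((-7.4530)^2 + 3.9130^2 + 1.7680^2) = 8.6014


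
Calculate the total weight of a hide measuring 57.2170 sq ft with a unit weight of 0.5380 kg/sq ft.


Formula: Weight = area * weight_per_sqft
Substituting: Weight = 57.2170 * 0.5380
Result: 30.7827 kg


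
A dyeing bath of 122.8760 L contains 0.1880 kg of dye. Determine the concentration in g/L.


Formula: Conc = dye_mass(kg) / volume(L) * 1000
Substituting: Conc = 0.1880 / 122.8760 * 1000
Result: 1.5300 g/L


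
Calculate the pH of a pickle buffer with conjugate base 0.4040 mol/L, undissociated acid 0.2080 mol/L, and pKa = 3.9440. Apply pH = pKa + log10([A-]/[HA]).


ratio = [A-] / [HA] = 0.4040 / 0.2080 = 1.9423
log10(ratio) = 0.2883
pH = pKa + log10(ratio) = 3.9440 + 0.2883 = 4.2323


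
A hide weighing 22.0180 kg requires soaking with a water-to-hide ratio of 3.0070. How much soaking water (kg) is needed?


Formula: Water = hide_weight * ratio
Substituting: Water = 22.0180 * 3.0070
Result: 66.2081 kg


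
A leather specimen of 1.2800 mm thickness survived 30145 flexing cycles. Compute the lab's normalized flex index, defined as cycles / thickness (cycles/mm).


Formula: Index = cycles / thickness
Substituting: Index = 30145 / 1.2800
Result: 23550.7812 cycles/mm


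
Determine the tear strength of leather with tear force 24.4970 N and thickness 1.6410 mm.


Formula: Tear strength = force / thickness
Substituting: Tear strength = 24.4970 / 1.6410
Result: 14.9281 N/mm


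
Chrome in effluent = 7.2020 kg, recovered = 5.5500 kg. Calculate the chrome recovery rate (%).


Formula: Recovery = recovered / input * 100
Substituting: Recovery = 5.5500 / 7.2020 * 100
Result: 77.0619 %


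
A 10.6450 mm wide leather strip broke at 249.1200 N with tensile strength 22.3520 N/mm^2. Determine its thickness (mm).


Formula: t = F / (TS * w)
Substituting: t = 249.1200 / (22.3520 * 10.6450)
Result: 1.0470 mm


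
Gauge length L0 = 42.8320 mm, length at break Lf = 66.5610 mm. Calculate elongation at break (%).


Formula: Elongation = (Lf - L0) / L0 * 100
Substituting: Elongation = (66.5610 - 42.8320) / 42.8320 * 100
Result: 55.4002 %


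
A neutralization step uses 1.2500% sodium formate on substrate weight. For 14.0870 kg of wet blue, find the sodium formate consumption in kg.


Formula: Neutralizer = substrate * pct / 100
Substituting: Neutralizer = 14.0870 * 1.2500 / 100
Result: 0.1761 kg


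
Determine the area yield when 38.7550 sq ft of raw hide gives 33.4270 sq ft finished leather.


Formula: Yield = finished / raw * 100
Substituting: Yield = 33.4270 / 38.7550 * 100
Result: 86.2521 %


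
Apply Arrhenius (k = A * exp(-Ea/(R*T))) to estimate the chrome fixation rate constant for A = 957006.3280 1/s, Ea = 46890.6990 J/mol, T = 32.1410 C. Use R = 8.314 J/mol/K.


T_K = T_C + 273.15 = 32.1410 + 273.15 = 305.2910 K
exponent = -Ea / (R * T_K) = -46890.6990 / (8.314 * 305.2910) = -18.4741
k = A * exp(exponent) = 957006.3280 * exp(-18.4741) = 0.00907249 1/s


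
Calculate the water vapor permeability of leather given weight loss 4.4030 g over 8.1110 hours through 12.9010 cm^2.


Formula: WVP = loss / (area * time)
Substituting: WVP = 4.4030 / (12.9010 * 8.1110)
Result: 0.0420776 g/(cm^2*hr)


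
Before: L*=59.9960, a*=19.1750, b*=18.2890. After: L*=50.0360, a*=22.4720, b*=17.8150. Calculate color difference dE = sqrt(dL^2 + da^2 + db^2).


dL = -9.9600, da = 3.2970, db = -0.4740
dE = sqrt((-9.9600)^2 + 3.2970^2 + (-0.4740)^2) = 10.5022


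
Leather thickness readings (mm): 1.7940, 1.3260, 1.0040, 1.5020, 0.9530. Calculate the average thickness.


Formula: Average = sum / n
Substituting: Average = 6.5790 / 5
Result: 1.3158 mm


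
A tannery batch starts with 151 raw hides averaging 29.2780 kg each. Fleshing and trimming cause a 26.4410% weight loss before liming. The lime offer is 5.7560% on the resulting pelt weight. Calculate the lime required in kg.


Total_raw = N * avg_wt = 151 * 29.2780 = 4420.9780 kg
Substrate = Total_raw * (1 - loss/100) = 4420.9780 * (1 - 26.4410/100) = 3252.0272 kg
Lime = Substrate * pct / 100 = 3252.0272 * 5.7560 / 100 = 187.1867 kg


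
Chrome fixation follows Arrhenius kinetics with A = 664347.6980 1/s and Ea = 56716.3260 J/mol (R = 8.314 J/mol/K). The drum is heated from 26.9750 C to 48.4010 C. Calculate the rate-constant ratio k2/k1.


T1 = 26.9750 + 273.15 = 300.1250 K; T2 = 48.4010 + 273.15 = 321.5510 K
k1 = A * exp(-Ea/(R*T1)) = 664347.6980 * exp(-56716.3260/(8.314*300.1250)) = 8.9323e-05 1/s
k2 = A * exp(-Ea/(R*T2)) = 664347.6980 * exp(-56716.3260/(8.314*321.5510)) = 4.0619e-04 1/s
k2/k1 = 4.0619e-04 / 8.9323e-05 = 4.5474


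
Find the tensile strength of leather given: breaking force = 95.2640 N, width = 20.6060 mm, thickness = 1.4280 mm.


Formula: TS = force / (width * thickness)
Substituting: TS = 95.2640 / (20.6060 * 1.4280)
Result: 3.2375 N/mm^2


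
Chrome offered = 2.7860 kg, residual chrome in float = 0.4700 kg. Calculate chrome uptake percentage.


Formula: Uptake = (offered - residual) / offered * 100
Substituting: Uptake = (2.7860 - 0.4700) / 2.7860 * 100
Result: 83.1299 %


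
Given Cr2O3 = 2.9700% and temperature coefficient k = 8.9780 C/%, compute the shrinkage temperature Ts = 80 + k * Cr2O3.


Formula: Ts = 80 + k * Cr2O3
Substituting: Ts = 80 + 8.9780 * 2.9700
Result: 106.6647 C


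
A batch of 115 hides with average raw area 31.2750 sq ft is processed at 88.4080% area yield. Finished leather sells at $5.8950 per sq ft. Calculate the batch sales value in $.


Raw_total = N * avg_area = 115 * 31.2750 = 3596.6250 sq ft
Finished = Raw_total * yield / 100 = 3596.6250 * 88.4080 / 100 = 3179.7042 sq ft
Value = Finished * price = 3179.7042 * 5.8950 = 18744.3564 $


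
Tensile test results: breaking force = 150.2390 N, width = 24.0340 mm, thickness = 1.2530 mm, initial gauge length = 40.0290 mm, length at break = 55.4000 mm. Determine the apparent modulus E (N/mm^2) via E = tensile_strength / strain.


TS = F / (w * t) = 150.2390 / (24.0340 * 1.2530) = 4.9889 N/mm^2
strain = (Lf - L0) / L0 = (55.4000 - 40.0290) / 40.0290 = 0.3840
E = TS / strain = 4.9889 / 0.3840 = 12.9921 N/mm^2


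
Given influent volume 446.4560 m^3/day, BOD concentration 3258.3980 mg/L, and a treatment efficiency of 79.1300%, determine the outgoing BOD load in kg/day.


Load_in = volume * conc / 1000 = 446.4560 * 3258.3980 / 1000 = 1454.7313 kg/day
Removed = Load_in * eff / 100 = 1454.7313 * 79.1300 / 100 = 1151.1289 kg/day
Load_out = Load_in - Removed = 1454.7313 - 1151.1289 = 303.6024 kg/day


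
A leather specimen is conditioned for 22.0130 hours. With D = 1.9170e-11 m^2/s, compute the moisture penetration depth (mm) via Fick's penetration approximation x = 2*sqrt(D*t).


t = 22.0130 hr * 3600 = 79246.8000 s
D * t = 1.9170e-11 * 79246.8000 = 1.5192e-06
x = 2 * sqrt(D*t) = 2 * sqrt(1.5192e-06) = 0.00246509 m = 2.4651 mm


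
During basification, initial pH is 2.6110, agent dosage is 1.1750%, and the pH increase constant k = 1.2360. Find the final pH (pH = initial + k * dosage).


Formula: pH_final = pH_initial + k * base_pct
Substituting: pH_final = 2.6110 + 1.2360 * 1.1750
Result: 4.0633


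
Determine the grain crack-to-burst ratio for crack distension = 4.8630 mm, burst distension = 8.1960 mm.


Formula: Ratio = crack / burst
Substituting: Ratio = 4.8630 / 8.1960
Result: 0.5933


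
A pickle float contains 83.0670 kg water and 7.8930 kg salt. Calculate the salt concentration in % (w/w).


Formula: Conc = salt / (water + salt) * 100
Substituting: Conc = 7.8930 / (83.0670 + 7.8930) * 100
Result: 8.6774 %


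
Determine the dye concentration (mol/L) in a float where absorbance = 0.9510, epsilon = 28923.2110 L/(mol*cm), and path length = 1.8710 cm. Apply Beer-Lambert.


Formula: c = A / (epsilon * l)
Substituting: c = 0.9510 / (28923.2110 * 1.8710)
Result: 1.7574e-05 mol/L


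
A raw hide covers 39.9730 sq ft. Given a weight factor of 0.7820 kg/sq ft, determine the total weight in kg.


Formula: Weight = area * weight_per_sqft
Substituting: Weight = 39.9730 * 0.7820
Result: 31.2589 kg


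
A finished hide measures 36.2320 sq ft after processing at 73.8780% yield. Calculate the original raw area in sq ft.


Formula: raw = finished * 100 / yield
Substituting: raw = 36.2320 * 100 / 73.8780
Result: 49.0430 sq ft


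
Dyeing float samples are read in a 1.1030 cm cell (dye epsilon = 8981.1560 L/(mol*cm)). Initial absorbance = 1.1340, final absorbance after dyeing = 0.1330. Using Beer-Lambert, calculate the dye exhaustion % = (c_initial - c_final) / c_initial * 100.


c_initial = A_i / (epsilon * l) = 1.1340 / (8981.1560 * 1.1030) = 1.1447e-04 mol/L
c_final = A_f / (epsilon * l) = 0.1330 / (8981.1560 * 1.1030) = 1.3426e-05 mol/L
Exhaustion = (c_initial - c_final) / c_initial * 100 = (1.1447e-04 - 1.3426e-05) / 1.1447e-04 * 100 = 88.2716 %


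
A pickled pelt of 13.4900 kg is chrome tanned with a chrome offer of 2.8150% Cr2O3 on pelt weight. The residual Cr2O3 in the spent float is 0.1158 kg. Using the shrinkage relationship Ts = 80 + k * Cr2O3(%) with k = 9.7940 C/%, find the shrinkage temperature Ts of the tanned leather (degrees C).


Offered = pelt * offer_pct / 100 = 13.4900 * 2.8150 / 100 = 0.3797 kg
Uptake = offered - residual = 0.3797 - 0.1158 = 0.2639 kg
Cr2O3% on pelt = uptake / pelt * 100 = 0.2639 / 13.4900 * 100 = 1.9566 %
Ts = 80 + k * Cr2O3% = 80 + 9.7940 * 1.9566 = 99.1628 C


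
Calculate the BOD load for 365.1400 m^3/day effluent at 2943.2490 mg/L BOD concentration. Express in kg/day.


Formula: BOD_load = volume * conc / 1000
Substituting: BOD_load = 365.1400 * 2943.2490 / 1000
Result: 1074.6979 kg/day


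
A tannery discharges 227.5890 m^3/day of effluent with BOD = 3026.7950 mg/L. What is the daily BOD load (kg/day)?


Formula: BOD_load = volume * conc / 1000
Substituting: BOD_load = 227.5890 * 3026.7950 / 1000
Result: 688.8652 kg/day


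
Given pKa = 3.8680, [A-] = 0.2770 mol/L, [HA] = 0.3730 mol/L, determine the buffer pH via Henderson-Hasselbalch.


ratio = [A-] / [HA] = 0.2770 / 0.3730 = 0.7426
log10(ratio) = -0.1292
pH = pKa + log10(ratio) = 3.8680 - 0.1292 = 3.7388


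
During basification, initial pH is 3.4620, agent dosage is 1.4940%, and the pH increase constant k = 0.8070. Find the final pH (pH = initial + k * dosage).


Formula: pH_final = pH_initial + k * base_pct
Substituting: pH_final = 3.4620 + 0.8070 * 1.4940
Result: 4.6677


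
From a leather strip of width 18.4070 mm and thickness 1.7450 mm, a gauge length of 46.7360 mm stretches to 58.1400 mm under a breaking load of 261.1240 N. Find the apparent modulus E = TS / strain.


TS = F / (w * t) = 261.1240 / (18.4070 * 1.7450) = 8.1296 N/mm^2
strain = (Lf - L0) / L0 = (58.1400 - 46.7360) / 46.7360 = 0.2440
E = TS / strain = 8.1296 / 0.2440 = 33.3168 N/mm^2


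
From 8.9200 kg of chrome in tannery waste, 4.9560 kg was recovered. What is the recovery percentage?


Formula: Recovery = recovered / input * 100
Substituting: Recovery = 4.9560 / 8.9200 * 100
Result: 55.5605 %


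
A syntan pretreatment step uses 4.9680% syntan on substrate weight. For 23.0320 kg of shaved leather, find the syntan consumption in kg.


Formula: Syntan = substrate * pct / 100
Substituting: Syntan = 23.0320 * 4.9680 / 100
Result: 1.1442 kg


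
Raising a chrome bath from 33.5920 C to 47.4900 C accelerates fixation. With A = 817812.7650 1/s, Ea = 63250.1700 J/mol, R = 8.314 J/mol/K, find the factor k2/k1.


T1 = 33.5920 + 273.15 = 306.7420 K; T2 = 47.4900 + 273.15 = 320.6400 K
k1 = A * exp(-Ea/(R*T1)) = 817812.7650 * exp(-63250.1700/(8.314*306.7420)) = 1.3851e-05 1/s
k2 = A * exp(-Ea/(R*T2)) = 817812.7650 * exp(-63250.1700/(8.314*320.6400)) = 4.0584e-05 1/s
k2/k1 = 4.0584e-05 / 1.3851e-05 = 2.9300


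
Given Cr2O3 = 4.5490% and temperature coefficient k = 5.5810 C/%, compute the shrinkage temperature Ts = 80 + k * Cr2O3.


Formula: Ts = 80 + k * Cr2O3
Substituting: Ts = 80 + 5.5810 * 4.5490
Result: 105.3880 C


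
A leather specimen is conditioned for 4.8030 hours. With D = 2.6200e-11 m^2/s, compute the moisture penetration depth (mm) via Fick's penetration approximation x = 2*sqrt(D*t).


t = 4.8030 hr * 3600 = 17290.8000 s
D * t = 2.6200e-11 * 17290.8000 = 4.5302e-07
x = 2 * sqrt(D*t) = 2 * sqrt(4.5302e-07) = 0.00134613 m = 1.3461 mm


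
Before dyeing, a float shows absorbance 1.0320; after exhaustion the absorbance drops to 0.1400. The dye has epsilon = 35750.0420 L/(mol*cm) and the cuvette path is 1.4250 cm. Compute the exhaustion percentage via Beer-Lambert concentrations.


c_initial = A_i / (epsilon * l) = 1.0320 / (35750.0420 * 1.4250) = 2.0258e-05 mol/L
c_final = A_f / (epsilon * l) = 0.1400 / (35750.0420 * 1.4250) = 2.7481e-06 mol/L
Exhaustion = (c_initial - c_final) / c_initial * 100 = (2.0258e-05 - 2.7481e-06) / 2.0258e-05 * 100 = 86.4341 %


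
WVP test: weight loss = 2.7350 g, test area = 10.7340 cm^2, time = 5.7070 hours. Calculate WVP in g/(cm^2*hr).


Formula: WVP = loss / (area * time)
Substituting: WVP = 2.7350 / (10.7340 * 5.7070)
Result: 0.0446465 g/(cm^2*hr)


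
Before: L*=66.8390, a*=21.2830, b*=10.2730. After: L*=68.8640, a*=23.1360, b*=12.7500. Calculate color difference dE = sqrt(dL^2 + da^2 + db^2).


dL = 2.0250, da = 1.8530, db = 2.4770
dE = sqrt(2.0250^2 + 1.8530^2 + 2.4770^2) = 3.6973


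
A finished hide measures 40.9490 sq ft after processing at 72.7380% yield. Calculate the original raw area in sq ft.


Formula: raw = finished * 100 / yield
Substituting: raw = 40.9490 * 100 / 72.7380
Result: 56.2966 sq ft


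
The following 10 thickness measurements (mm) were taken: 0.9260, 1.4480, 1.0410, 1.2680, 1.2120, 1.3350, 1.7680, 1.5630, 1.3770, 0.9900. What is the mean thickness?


Formula: Average = sum / n
Substituting: Average = 12.9280 / 10
Result: 1.2928 mm


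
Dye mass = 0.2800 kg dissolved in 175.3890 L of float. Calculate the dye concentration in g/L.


Formula: Conc = dye_mass(kg) / volume(L) * 1000
Substituting: Conc = 0.2800 / 175.3890 * 1000
Result: 1.5965 g/L


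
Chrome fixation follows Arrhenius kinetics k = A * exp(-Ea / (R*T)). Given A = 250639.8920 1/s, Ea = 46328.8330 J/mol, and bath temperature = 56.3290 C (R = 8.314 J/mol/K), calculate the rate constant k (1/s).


T_K = T_C + 273.15 = 56.3290 + 273.15 = 329.4790 K
exponent = -Ea / (R * T_K) = -46328.8330 / (8.314 * 329.4790) = -16.9127
k = A * exp(exponent) = 250639.8920 * exp(-16.9127) = 0.0113226 1/s


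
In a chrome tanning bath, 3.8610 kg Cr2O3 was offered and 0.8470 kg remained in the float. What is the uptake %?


Formula: Uptake = (offered - residual) / offered * 100
Substituting: Uptake = (3.8610 - 0.8470) / 3.8610 * 100
Result: 78.0627 %


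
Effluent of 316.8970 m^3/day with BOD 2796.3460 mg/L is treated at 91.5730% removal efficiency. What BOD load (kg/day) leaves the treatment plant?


Load_in = volume * conc / 1000 = 316.8970 * 2796.3460 / 1000 = 886.1537 kg/day
Removed = Load_in * eff / 100 = 886.1537 * 91.5730 / 100 = 811.4775 kg/day
Load_out = Load_in - Removed = 886.1537 - 811.4775 = 74.6762 kg/day


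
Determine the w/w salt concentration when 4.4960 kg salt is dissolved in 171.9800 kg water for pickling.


Formula: Conc = salt / (water + salt) * 100
Substituting: Conc = 4.4960 / (171.9800 + 4.4960) * 100
Result: 2.5477 %


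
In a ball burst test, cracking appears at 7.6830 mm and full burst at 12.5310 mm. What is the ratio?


Formula: Ratio = crack / burst
Substituting: Ratio = 7.6830 / 12.5310
Result: 0.6131


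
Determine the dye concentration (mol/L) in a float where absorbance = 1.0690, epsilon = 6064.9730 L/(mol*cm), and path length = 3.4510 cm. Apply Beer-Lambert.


Formula: c = A / (epsilon * l)
Substituting: c = 1.0690 / (6064.9730 * 3.4510)
Result: 5.1074e-05 mol/L
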